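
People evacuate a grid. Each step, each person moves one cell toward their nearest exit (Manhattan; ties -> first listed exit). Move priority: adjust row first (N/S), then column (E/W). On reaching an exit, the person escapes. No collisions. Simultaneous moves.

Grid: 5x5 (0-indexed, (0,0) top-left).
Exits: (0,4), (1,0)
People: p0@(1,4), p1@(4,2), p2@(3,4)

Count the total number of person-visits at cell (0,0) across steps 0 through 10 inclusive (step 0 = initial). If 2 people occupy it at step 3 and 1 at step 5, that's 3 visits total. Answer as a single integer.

Answer: 0

Derivation:
Step 0: p0@(1,4) p1@(4,2) p2@(3,4) -> at (0,0): 0 [-], cum=0
Step 1: p0@ESC p1@(3,2) p2@(2,4) -> at (0,0): 0 [-], cum=0
Step 2: p0@ESC p1@(2,2) p2@(1,4) -> at (0,0): 0 [-], cum=0
Step 3: p0@ESC p1@(1,2) p2@ESC -> at (0,0): 0 [-], cum=0
Step 4: p0@ESC p1@(1,1) p2@ESC -> at (0,0): 0 [-], cum=0
Step 5: p0@ESC p1@ESC p2@ESC -> at (0,0): 0 [-], cum=0
Total visits = 0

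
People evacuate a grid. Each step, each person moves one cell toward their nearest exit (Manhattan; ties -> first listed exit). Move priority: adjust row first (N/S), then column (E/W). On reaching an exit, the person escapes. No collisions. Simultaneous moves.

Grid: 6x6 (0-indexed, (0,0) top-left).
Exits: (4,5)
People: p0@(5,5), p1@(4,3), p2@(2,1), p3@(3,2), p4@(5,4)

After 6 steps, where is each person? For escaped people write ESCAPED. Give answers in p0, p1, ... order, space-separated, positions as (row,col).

Step 1: p0:(5,5)->(4,5)->EXIT | p1:(4,3)->(4,4) | p2:(2,1)->(3,1) | p3:(3,2)->(4,2) | p4:(5,4)->(4,4)
Step 2: p0:escaped | p1:(4,4)->(4,5)->EXIT | p2:(3,1)->(4,1) | p3:(4,2)->(4,3) | p4:(4,4)->(4,5)->EXIT
Step 3: p0:escaped | p1:escaped | p2:(4,1)->(4,2) | p3:(4,3)->(4,4) | p4:escaped
Step 4: p0:escaped | p1:escaped | p2:(4,2)->(4,3) | p3:(4,4)->(4,5)->EXIT | p4:escaped
Step 5: p0:escaped | p1:escaped | p2:(4,3)->(4,4) | p3:escaped | p4:escaped
Step 6: p0:escaped | p1:escaped | p2:(4,4)->(4,5)->EXIT | p3:escaped | p4:escaped

ESCAPED ESCAPED ESCAPED ESCAPED ESCAPED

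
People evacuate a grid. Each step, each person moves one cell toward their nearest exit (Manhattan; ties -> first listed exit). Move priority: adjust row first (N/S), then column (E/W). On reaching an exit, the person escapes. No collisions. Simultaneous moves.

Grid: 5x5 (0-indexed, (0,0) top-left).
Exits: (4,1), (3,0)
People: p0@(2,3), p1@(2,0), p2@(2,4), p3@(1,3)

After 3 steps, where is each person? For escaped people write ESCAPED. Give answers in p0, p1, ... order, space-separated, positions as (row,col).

Step 1: p0:(2,3)->(3,3) | p1:(2,0)->(3,0)->EXIT | p2:(2,4)->(3,4) | p3:(1,3)->(2,3)
Step 2: p0:(3,3)->(4,3) | p1:escaped | p2:(3,4)->(4,4) | p3:(2,3)->(3,3)
Step 3: p0:(4,3)->(4,2) | p1:escaped | p2:(4,4)->(4,3) | p3:(3,3)->(4,3)

(4,2) ESCAPED (4,3) (4,3)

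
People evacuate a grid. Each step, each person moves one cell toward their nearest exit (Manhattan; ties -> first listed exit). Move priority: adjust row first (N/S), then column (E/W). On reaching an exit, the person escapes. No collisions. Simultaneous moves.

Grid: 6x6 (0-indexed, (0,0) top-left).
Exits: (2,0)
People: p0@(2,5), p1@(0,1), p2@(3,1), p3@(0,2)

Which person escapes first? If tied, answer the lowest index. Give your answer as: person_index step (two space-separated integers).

Step 1: p0:(2,5)->(2,4) | p1:(0,1)->(1,1) | p2:(3,1)->(2,1) | p3:(0,2)->(1,2)
Step 2: p0:(2,4)->(2,3) | p1:(1,1)->(2,1) | p2:(2,1)->(2,0)->EXIT | p3:(1,2)->(2,2)
Step 3: p0:(2,3)->(2,2) | p1:(2,1)->(2,0)->EXIT | p2:escaped | p3:(2,2)->(2,1)
Step 4: p0:(2,2)->(2,1) | p1:escaped | p2:escaped | p3:(2,1)->(2,0)->EXIT
Step 5: p0:(2,1)->(2,0)->EXIT | p1:escaped | p2:escaped | p3:escaped
Exit steps: [5, 3, 2, 4]
First to escape: p2 at step 2

Answer: 2 2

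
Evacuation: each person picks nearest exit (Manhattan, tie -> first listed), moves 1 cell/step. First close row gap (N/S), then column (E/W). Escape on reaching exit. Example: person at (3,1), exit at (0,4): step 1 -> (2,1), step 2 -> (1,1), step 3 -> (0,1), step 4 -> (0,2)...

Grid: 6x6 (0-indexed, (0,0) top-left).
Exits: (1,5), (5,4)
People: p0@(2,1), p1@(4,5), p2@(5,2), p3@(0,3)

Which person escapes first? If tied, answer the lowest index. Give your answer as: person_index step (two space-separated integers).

Step 1: p0:(2,1)->(1,1) | p1:(4,5)->(5,5) | p2:(5,2)->(5,3) | p3:(0,3)->(1,3)
Step 2: p0:(1,1)->(1,2) | p1:(5,5)->(5,4)->EXIT | p2:(5,3)->(5,4)->EXIT | p3:(1,3)->(1,4)
Step 3: p0:(1,2)->(1,3) | p1:escaped | p2:escaped | p3:(1,4)->(1,5)->EXIT
Step 4: p0:(1,3)->(1,4) | p1:escaped | p2:escaped | p3:escaped
Step 5: p0:(1,4)->(1,5)->EXIT | p1:escaped | p2:escaped | p3:escaped
Exit steps: [5, 2, 2, 3]
First to escape: p1 at step 2

Answer: 1 2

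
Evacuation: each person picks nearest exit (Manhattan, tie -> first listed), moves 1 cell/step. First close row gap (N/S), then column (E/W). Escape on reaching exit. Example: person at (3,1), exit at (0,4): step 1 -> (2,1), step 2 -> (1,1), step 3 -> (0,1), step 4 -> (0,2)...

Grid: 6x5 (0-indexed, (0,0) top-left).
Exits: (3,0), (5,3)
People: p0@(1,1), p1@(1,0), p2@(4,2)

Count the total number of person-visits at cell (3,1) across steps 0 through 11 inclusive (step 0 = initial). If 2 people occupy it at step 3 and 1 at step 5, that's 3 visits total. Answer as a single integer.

Step 0: p0@(1,1) p1@(1,0) p2@(4,2) -> at (3,1): 0 [-], cum=0
Step 1: p0@(2,1) p1@(2,0) p2@(5,2) -> at (3,1): 0 [-], cum=0
Step 2: p0@(3,1) p1@ESC p2@ESC -> at (3,1): 1 [p0], cum=1
Step 3: p0@ESC p1@ESC p2@ESC -> at (3,1): 0 [-], cum=1
Total visits = 1

Answer: 1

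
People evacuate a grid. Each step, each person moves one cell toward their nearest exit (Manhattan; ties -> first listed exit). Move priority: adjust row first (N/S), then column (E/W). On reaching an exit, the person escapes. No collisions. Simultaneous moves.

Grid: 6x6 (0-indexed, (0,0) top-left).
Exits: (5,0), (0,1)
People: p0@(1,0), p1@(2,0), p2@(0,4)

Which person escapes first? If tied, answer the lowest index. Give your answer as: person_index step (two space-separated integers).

Answer: 0 2

Derivation:
Step 1: p0:(1,0)->(0,0) | p1:(2,0)->(3,0) | p2:(0,4)->(0,3)
Step 2: p0:(0,0)->(0,1)->EXIT | p1:(3,0)->(4,0) | p2:(0,3)->(0,2)
Step 3: p0:escaped | p1:(4,0)->(5,0)->EXIT | p2:(0,2)->(0,1)->EXIT
Exit steps: [2, 3, 3]
First to escape: p0 at step 2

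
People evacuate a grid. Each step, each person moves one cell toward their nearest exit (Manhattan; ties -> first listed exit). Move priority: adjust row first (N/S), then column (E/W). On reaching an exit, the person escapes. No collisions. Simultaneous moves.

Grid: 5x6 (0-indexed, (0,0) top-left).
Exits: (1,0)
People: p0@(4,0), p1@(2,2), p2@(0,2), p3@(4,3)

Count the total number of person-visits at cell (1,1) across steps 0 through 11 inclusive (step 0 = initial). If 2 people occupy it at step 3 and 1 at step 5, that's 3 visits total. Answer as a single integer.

Answer: 3

Derivation:
Step 0: p0@(4,0) p1@(2,2) p2@(0,2) p3@(4,3) -> at (1,1): 0 [-], cum=0
Step 1: p0@(3,0) p1@(1,2) p2@(1,2) p3@(3,3) -> at (1,1): 0 [-], cum=0
Step 2: p0@(2,0) p1@(1,1) p2@(1,1) p3@(2,3) -> at (1,1): 2 [p1,p2], cum=2
Step 3: p0@ESC p1@ESC p2@ESC p3@(1,3) -> at (1,1): 0 [-], cum=2
Step 4: p0@ESC p1@ESC p2@ESC p3@(1,2) -> at (1,1): 0 [-], cum=2
Step 5: p0@ESC p1@ESC p2@ESC p3@(1,1) -> at (1,1): 1 [p3], cum=3
Step 6: p0@ESC p1@ESC p2@ESC p3@ESC -> at (1,1): 0 [-], cum=3
Total visits = 3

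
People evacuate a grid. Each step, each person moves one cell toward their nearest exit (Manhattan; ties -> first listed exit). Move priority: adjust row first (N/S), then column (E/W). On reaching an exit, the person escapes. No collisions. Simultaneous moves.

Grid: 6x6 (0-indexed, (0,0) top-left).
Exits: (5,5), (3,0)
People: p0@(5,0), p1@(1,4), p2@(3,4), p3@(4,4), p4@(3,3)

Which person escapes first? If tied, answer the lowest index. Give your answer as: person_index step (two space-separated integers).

Step 1: p0:(5,0)->(4,0) | p1:(1,4)->(2,4) | p2:(3,4)->(4,4) | p3:(4,4)->(5,4) | p4:(3,3)->(3,2)
Step 2: p0:(4,0)->(3,0)->EXIT | p1:(2,4)->(3,4) | p2:(4,4)->(5,4) | p3:(5,4)->(5,5)->EXIT | p4:(3,2)->(3,1)
Step 3: p0:escaped | p1:(3,4)->(4,4) | p2:(5,4)->(5,5)->EXIT | p3:escaped | p4:(3,1)->(3,0)->EXIT
Step 4: p0:escaped | p1:(4,4)->(5,4) | p2:escaped | p3:escaped | p4:escaped
Step 5: p0:escaped | p1:(5,4)->(5,5)->EXIT | p2:escaped | p3:escaped | p4:escaped
Exit steps: [2, 5, 3, 2, 3]
First to escape: p0 at step 2

Answer: 0 2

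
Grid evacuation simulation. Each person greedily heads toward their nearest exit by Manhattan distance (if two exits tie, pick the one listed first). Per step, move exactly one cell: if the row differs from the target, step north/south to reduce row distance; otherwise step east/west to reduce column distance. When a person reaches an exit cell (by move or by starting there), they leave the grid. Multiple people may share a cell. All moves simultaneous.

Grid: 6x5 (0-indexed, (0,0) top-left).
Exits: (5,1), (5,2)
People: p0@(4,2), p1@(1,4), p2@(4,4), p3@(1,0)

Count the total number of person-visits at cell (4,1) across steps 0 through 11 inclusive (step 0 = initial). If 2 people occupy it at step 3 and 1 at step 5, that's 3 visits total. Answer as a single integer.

Step 0: p0@(4,2) p1@(1,4) p2@(4,4) p3@(1,0) -> at (4,1): 0 [-], cum=0
Step 1: p0@ESC p1@(2,4) p2@(5,4) p3@(2,0) -> at (4,1): 0 [-], cum=0
Step 2: p0@ESC p1@(3,4) p2@(5,3) p3@(3,0) -> at (4,1): 0 [-], cum=0
Step 3: p0@ESC p1@(4,4) p2@ESC p3@(4,0) -> at (4,1): 0 [-], cum=0
Step 4: p0@ESC p1@(5,4) p2@ESC p3@(5,0) -> at (4,1): 0 [-], cum=0
Step 5: p0@ESC p1@(5,3) p2@ESC p3@ESC -> at (4,1): 0 [-], cum=0
Step 6: p0@ESC p1@ESC p2@ESC p3@ESC -> at (4,1): 0 [-], cum=0
Total visits = 0

Answer: 0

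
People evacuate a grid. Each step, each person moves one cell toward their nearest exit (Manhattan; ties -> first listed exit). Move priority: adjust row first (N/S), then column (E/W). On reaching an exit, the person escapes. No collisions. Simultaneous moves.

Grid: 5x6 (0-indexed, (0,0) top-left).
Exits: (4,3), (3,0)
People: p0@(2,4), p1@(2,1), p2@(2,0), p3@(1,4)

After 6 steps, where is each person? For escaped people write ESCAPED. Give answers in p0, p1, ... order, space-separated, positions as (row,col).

Step 1: p0:(2,4)->(3,4) | p1:(2,1)->(3,1) | p2:(2,0)->(3,0)->EXIT | p3:(1,4)->(2,4)
Step 2: p0:(3,4)->(4,4) | p1:(3,1)->(3,0)->EXIT | p2:escaped | p3:(2,4)->(3,4)
Step 3: p0:(4,4)->(4,3)->EXIT | p1:escaped | p2:escaped | p3:(3,4)->(4,4)
Step 4: p0:escaped | p1:escaped | p2:escaped | p3:(4,4)->(4,3)->EXIT

ESCAPED ESCAPED ESCAPED ESCAPED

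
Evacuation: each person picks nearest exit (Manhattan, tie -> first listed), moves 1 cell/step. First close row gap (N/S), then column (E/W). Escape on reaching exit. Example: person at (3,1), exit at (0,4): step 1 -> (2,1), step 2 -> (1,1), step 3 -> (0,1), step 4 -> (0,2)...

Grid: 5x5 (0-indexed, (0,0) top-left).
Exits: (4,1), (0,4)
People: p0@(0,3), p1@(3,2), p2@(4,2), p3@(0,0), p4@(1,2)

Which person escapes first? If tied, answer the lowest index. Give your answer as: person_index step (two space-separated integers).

Step 1: p0:(0,3)->(0,4)->EXIT | p1:(3,2)->(4,2) | p2:(4,2)->(4,1)->EXIT | p3:(0,0)->(0,1) | p4:(1,2)->(0,2)
Step 2: p0:escaped | p1:(4,2)->(4,1)->EXIT | p2:escaped | p3:(0,1)->(0,2) | p4:(0,2)->(0,3)
Step 3: p0:escaped | p1:escaped | p2:escaped | p3:(0,2)->(0,3) | p4:(0,3)->(0,4)->EXIT
Step 4: p0:escaped | p1:escaped | p2:escaped | p3:(0,3)->(0,4)->EXIT | p4:escaped
Exit steps: [1, 2, 1, 4, 3]
First to escape: p0 at step 1

Answer: 0 1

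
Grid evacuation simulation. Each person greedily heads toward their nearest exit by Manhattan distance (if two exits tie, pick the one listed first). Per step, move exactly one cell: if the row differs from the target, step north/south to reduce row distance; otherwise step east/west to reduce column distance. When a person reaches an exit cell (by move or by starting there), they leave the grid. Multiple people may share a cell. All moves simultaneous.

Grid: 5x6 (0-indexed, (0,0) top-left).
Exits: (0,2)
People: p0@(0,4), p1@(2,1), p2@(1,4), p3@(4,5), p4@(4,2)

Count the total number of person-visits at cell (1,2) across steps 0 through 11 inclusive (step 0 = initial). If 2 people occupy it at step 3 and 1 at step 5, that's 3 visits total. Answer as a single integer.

Step 0: p0@(0,4) p1@(2,1) p2@(1,4) p3@(4,5) p4@(4,2) -> at (1,2): 0 [-], cum=0
Step 1: p0@(0,3) p1@(1,1) p2@(0,4) p3@(3,5) p4@(3,2) -> at (1,2): 0 [-], cum=0
Step 2: p0@ESC p1@(0,1) p2@(0,3) p3@(2,5) p4@(2,2) -> at (1,2): 0 [-], cum=0
Step 3: p0@ESC p1@ESC p2@ESC p3@(1,5) p4@(1,2) -> at (1,2): 1 [p4], cum=1
Step 4: p0@ESC p1@ESC p2@ESC p3@(0,5) p4@ESC -> at (1,2): 0 [-], cum=1
Step 5: p0@ESC p1@ESC p2@ESC p3@(0,4) p4@ESC -> at (1,2): 0 [-], cum=1
Step 6: p0@ESC p1@ESC p2@ESC p3@(0,3) p4@ESC -> at (1,2): 0 [-], cum=1
Step 7: p0@ESC p1@ESC p2@ESC p3@ESC p4@ESC -> at (1,2): 0 [-], cum=1
Total visits = 1

Answer: 1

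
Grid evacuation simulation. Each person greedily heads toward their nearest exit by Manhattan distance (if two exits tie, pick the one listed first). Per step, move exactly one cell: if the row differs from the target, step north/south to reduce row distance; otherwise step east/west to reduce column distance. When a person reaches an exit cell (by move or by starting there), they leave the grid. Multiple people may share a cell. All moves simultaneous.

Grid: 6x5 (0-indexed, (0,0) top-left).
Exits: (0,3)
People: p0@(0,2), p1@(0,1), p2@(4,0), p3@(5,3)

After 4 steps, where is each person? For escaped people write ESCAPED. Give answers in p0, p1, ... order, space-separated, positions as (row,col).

Step 1: p0:(0,2)->(0,3)->EXIT | p1:(0,1)->(0,2) | p2:(4,0)->(3,0) | p3:(5,3)->(4,3)
Step 2: p0:escaped | p1:(0,2)->(0,3)->EXIT | p2:(3,0)->(2,0) | p3:(4,3)->(3,3)
Step 3: p0:escaped | p1:escaped | p2:(2,0)->(1,0) | p3:(3,3)->(2,3)
Step 4: p0:escaped | p1:escaped | p2:(1,0)->(0,0) | p3:(2,3)->(1,3)

ESCAPED ESCAPED (0,0) (1,3)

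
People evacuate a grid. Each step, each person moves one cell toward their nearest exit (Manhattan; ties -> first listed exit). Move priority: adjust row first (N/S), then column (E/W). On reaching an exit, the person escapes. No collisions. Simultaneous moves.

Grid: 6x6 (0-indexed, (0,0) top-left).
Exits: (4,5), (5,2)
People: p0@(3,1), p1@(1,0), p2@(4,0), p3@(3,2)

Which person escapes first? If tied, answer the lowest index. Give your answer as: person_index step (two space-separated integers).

Answer: 3 2

Derivation:
Step 1: p0:(3,1)->(4,1) | p1:(1,0)->(2,0) | p2:(4,0)->(5,0) | p3:(3,2)->(4,2)
Step 2: p0:(4,1)->(5,1) | p1:(2,0)->(3,0) | p2:(5,0)->(5,1) | p3:(4,2)->(5,2)->EXIT
Step 3: p0:(5,1)->(5,2)->EXIT | p1:(3,0)->(4,0) | p2:(5,1)->(5,2)->EXIT | p3:escaped
Step 4: p0:escaped | p1:(4,0)->(5,0) | p2:escaped | p3:escaped
Step 5: p0:escaped | p1:(5,0)->(5,1) | p2:escaped | p3:escaped
Step 6: p0:escaped | p1:(5,1)->(5,2)->EXIT | p2:escaped | p3:escaped
Exit steps: [3, 6, 3, 2]
First to escape: p3 at step 2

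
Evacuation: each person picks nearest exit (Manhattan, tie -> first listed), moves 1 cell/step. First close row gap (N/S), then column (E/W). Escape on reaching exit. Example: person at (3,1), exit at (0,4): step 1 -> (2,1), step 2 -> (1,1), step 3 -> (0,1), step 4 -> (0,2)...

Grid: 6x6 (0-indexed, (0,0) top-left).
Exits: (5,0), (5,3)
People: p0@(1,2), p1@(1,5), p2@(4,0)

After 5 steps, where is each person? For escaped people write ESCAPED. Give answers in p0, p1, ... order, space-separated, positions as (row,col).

Step 1: p0:(1,2)->(2,2) | p1:(1,5)->(2,5) | p2:(4,0)->(5,0)->EXIT
Step 2: p0:(2,2)->(3,2) | p1:(2,5)->(3,5) | p2:escaped
Step 3: p0:(3,2)->(4,2) | p1:(3,5)->(4,5) | p2:escaped
Step 4: p0:(4,2)->(5,2) | p1:(4,5)->(5,5) | p2:escaped
Step 5: p0:(5,2)->(5,3)->EXIT | p1:(5,5)->(5,4) | p2:escaped

ESCAPED (5,4) ESCAPED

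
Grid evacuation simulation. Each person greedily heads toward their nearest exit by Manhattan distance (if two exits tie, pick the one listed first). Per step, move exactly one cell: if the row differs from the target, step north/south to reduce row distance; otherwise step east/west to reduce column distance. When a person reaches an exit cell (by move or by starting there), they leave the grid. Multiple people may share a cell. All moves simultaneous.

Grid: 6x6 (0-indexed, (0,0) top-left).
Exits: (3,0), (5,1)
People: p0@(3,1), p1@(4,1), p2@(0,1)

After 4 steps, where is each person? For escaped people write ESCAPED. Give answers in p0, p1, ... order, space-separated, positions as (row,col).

Step 1: p0:(3,1)->(3,0)->EXIT | p1:(4,1)->(5,1)->EXIT | p2:(0,1)->(1,1)
Step 2: p0:escaped | p1:escaped | p2:(1,1)->(2,1)
Step 3: p0:escaped | p1:escaped | p2:(2,1)->(3,1)
Step 4: p0:escaped | p1:escaped | p2:(3,1)->(3,0)->EXIT

ESCAPED ESCAPED ESCAPED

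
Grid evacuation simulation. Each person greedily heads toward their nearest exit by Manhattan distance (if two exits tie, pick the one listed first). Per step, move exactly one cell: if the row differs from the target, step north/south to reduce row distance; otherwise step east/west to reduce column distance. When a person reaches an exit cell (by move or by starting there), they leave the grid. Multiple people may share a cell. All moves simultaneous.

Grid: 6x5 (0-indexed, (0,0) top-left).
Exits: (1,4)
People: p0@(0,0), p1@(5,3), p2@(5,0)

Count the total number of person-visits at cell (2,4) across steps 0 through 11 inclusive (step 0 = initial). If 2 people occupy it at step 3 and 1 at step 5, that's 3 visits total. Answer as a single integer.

Answer: 0

Derivation:
Step 0: p0@(0,0) p1@(5,3) p2@(5,0) -> at (2,4): 0 [-], cum=0
Step 1: p0@(1,0) p1@(4,3) p2@(4,0) -> at (2,4): 0 [-], cum=0
Step 2: p0@(1,1) p1@(3,3) p2@(3,0) -> at (2,4): 0 [-], cum=0
Step 3: p0@(1,2) p1@(2,3) p2@(2,0) -> at (2,4): 0 [-], cum=0
Step 4: p0@(1,3) p1@(1,3) p2@(1,0) -> at (2,4): 0 [-], cum=0
Step 5: p0@ESC p1@ESC p2@(1,1) -> at (2,4): 0 [-], cum=0
Step 6: p0@ESC p1@ESC p2@(1,2) -> at (2,4): 0 [-], cum=0
Step 7: p0@ESC p1@ESC p2@(1,3) -> at (2,4): 0 [-], cum=0
Step 8: p0@ESC p1@ESC p2@ESC -> at (2,4): 0 [-], cum=0
Total visits = 0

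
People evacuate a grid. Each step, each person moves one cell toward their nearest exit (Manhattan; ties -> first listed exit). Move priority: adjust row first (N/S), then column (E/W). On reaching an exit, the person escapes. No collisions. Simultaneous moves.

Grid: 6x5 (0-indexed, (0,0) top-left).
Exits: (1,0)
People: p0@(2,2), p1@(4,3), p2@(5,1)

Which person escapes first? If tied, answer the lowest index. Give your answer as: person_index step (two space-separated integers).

Step 1: p0:(2,2)->(1,2) | p1:(4,3)->(3,3) | p2:(5,1)->(4,1)
Step 2: p0:(1,2)->(1,1) | p1:(3,3)->(2,3) | p2:(4,1)->(3,1)
Step 3: p0:(1,1)->(1,0)->EXIT | p1:(2,3)->(1,3) | p2:(3,1)->(2,1)
Step 4: p0:escaped | p1:(1,3)->(1,2) | p2:(2,1)->(1,1)
Step 5: p0:escaped | p1:(1,2)->(1,1) | p2:(1,1)->(1,0)->EXIT
Step 6: p0:escaped | p1:(1,1)->(1,0)->EXIT | p2:escaped
Exit steps: [3, 6, 5]
First to escape: p0 at step 3

Answer: 0 3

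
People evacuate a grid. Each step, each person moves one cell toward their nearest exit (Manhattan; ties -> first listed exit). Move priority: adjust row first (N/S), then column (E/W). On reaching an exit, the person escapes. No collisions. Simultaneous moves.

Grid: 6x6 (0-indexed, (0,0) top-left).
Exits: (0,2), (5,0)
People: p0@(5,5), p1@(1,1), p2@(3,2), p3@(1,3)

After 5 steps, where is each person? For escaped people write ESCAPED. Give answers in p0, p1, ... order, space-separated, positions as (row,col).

Step 1: p0:(5,5)->(5,4) | p1:(1,1)->(0,1) | p2:(3,2)->(2,2) | p3:(1,3)->(0,3)
Step 2: p0:(5,4)->(5,3) | p1:(0,1)->(0,2)->EXIT | p2:(2,2)->(1,2) | p3:(0,3)->(0,2)->EXIT
Step 3: p0:(5,3)->(5,2) | p1:escaped | p2:(1,2)->(0,2)->EXIT | p3:escaped
Step 4: p0:(5,2)->(5,1) | p1:escaped | p2:escaped | p3:escaped
Step 5: p0:(5,1)->(5,0)->EXIT | p1:escaped | p2:escaped | p3:escaped

ESCAPED ESCAPED ESCAPED ESCAPED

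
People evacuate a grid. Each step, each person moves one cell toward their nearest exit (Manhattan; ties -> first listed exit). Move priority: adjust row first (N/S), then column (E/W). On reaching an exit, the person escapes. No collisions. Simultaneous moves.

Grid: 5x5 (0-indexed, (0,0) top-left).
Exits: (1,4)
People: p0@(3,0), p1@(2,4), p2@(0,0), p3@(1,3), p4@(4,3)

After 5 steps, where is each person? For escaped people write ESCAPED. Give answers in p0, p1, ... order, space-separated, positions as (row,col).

Step 1: p0:(3,0)->(2,0) | p1:(2,4)->(1,4)->EXIT | p2:(0,0)->(1,0) | p3:(1,3)->(1,4)->EXIT | p4:(4,3)->(3,3)
Step 2: p0:(2,0)->(1,0) | p1:escaped | p2:(1,0)->(1,1) | p3:escaped | p4:(3,3)->(2,3)
Step 3: p0:(1,0)->(1,1) | p1:escaped | p2:(1,1)->(1,2) | p3:escaped | p4:(2,3)->(1,3)
Step 4: p0:(1,1)->(1,2) | p1:escaped | p2:(1,2)->(1,3) | p3:escaped | p4:(1,3)->(1,4)->EXIT
Step 5: p0:(1,2)->(1,3) | p1:escaped | p2:(1,3)->(1,4)->EXIT | p3:escaped | p4:escaped

(1,3) ESCAPED ESCAPED ESCAPED ESCAPED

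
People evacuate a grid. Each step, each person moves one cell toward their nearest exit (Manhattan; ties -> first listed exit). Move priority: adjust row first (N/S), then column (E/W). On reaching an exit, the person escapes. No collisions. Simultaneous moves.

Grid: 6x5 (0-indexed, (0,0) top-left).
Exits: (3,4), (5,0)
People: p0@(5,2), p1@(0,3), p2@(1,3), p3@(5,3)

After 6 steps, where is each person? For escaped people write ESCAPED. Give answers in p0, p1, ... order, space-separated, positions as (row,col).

Step 1: p0:(5,2)->(5,1) | p1:(0,3)->(1,3) | p2:(1,3)->(2,3) | p3:(5,3)->(4,3)
Step 2: p0:(5,1)->(5,0)->EXIT | p1:(1,3)->(2,3) | p2:(2,3)->(3,3) | p3:(4,3)->(3,3)
Step 3: p0:escaped | p1:(2,3)->(3,3) | p2:(3,3)->(3,4)->EXIT | p3:(3,3)->(3,4)->EXIT
Step 4: p0:escaped | p1:(3,3)->(3,4)->EXIT | p2:escaped | p3:escaped

ESCAPED ESCAPED ESCAPED ESCAPED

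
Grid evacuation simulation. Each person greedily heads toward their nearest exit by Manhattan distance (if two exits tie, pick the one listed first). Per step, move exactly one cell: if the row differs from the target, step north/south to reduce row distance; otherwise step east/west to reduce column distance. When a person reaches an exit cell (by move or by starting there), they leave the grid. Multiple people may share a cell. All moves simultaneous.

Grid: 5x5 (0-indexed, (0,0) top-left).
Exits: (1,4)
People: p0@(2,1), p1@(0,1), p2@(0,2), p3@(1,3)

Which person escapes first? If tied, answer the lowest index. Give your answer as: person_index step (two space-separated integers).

Step 1: p0:(2,1)->(1,1) | p1:(0,1)->(1,1) | p2:(0,2)->(1,2) | p3:(1,3)->(1,4)->EXIT
Step 2: p0:(1,1)->(1,2) | p1:(1,1)->(1,2) | p2:(1,2)->(1,3) | p3:escaped
Step 3: p0:(1,2)->(1,3) | p1:(1,2)->(1,3) | p2:(1,3)->(1,4)->EXIT | p3:escaped
Step 4: p0:(1,3)->(1,4)->EXIT | p1:(1,3)->(1,4)->EXIT | p2:escaped | p3:escaped
Exit steps: [4, 4, 3, 1]
First to escape: p3 at step 1

Answer: 3 1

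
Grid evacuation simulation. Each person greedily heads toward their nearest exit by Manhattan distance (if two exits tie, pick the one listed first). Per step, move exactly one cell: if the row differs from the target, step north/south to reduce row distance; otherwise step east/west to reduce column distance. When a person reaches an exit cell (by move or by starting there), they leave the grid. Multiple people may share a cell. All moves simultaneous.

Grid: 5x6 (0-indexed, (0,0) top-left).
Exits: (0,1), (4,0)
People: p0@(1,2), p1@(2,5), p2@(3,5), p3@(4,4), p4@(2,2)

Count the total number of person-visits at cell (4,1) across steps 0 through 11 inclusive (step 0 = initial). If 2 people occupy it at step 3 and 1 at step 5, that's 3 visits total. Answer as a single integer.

Step 0: p0@(1,2) p1@(2,5) p2@(3,5) p3@(4,4) p4@(2,2) -> at (4,1): 0 [-], cum=0
Step 1: p0@(0,2) p1@(1,5) p2@(4,5) p3@(4,3) p4@(1,2) -> at (4,1): 0 [-], cum=0
Step 2: p0@ESC p1@(0,5) p2@(4,4) p3@(4,2) p4@(0,2) -> at (4,1): 0 [-], cum=0
Step 3: p0@ESC p1@(0,4) p2@(4,3) p3@(4,1) p4@ESC -> at (4,1): 1 [p3], cum=1
Step 4: p0@ESC p1@(0,3) p2@(4,2) p3@ESC p4@ESC -> at (4,1): 0 [-], cum=1
Step 5: p0@ESC p1@(0,2) p2@(4,1) p3@ESC p4@ESC -> at (4,1): 1 [p2], cum=2
Step 6: p0@ESC p1@ESC p2@ESC p3@ESC p4@ESC -> at (4,1): 0 [-], cum=2
Total visits = 2

Answer: 2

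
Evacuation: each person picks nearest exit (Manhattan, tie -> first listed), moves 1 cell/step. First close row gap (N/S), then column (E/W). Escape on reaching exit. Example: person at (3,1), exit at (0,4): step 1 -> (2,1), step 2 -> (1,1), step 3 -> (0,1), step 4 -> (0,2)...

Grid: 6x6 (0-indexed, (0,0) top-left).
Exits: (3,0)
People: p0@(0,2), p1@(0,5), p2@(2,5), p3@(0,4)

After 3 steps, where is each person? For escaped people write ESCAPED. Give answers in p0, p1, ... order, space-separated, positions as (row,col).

Step 1: p0:(0,2)->(1,2) | p1:(0,5)->(1,5) | p2:(2,5)->(3,5) | p3:(0,4)->(1,4)
Step 2: p0:(1,2)->(2,2) | p1:(1,5)->(2,5) | p2:(3,5)->(3,4) | p3:(1,4)->(2,4)
Step 3: p0:(2,2)->(3,2) | p1:(2,5)->(3,5) | p2:(3,4)->(3,3) | p3:(2,4)->(3,4)

(3,2) (3,5) (3,3) (3,4)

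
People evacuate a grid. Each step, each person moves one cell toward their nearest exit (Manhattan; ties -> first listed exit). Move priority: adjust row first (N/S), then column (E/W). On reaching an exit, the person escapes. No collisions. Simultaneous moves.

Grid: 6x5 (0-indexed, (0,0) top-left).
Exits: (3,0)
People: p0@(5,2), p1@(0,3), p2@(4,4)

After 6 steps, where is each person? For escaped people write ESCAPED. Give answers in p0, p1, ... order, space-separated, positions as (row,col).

Step 1: p0:(5,2)->(4,2) | p1:(0,3)->(1,3) | p2:(4,4)->(3,4)
Step 2: p0:(4,2)->(3,2) | p1:(1,3)->(2,3) | p2:(3,4)->(3,3)
Step 3: p0:(3,2)->(3,1) | p1:(2,3)->(3,3) | p2:(3,3)->(3,2)
Step 4: p0:(3,1)->(3,0)->EXIT | p1:(3,3)->(3,2) | p2:(3,2)->(3,1)
Step 5: p0:escaped | p1:(3,2)->(3,1) | p2:(3,1)->(3,0)->EXIT
Step 6: p0:escaped | p1:(3,1)->(3,0)->EXIT | p2:escaped

ESCAPED ESCAPED ESCAPED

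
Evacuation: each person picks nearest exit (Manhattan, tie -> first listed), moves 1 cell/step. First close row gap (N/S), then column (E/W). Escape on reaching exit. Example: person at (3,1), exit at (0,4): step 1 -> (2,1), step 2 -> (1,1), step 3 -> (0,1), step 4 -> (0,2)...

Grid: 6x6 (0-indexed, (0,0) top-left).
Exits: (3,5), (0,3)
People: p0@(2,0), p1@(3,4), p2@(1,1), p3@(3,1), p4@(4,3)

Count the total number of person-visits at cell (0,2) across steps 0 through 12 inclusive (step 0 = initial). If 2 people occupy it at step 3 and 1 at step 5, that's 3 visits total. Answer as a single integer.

Step 0: p0@(2,0) p1@(3,4) p2@(1,1) p3@(3,1) p4@(4,3) -> at (0,2): 0 [-], cum=0
Step 1: p0@(1,0) p1@ESC p2@(0,1) p3@(3,2) p4@(3,3) -> at (0,2): 0 [-], cum=0
Step 2: p0@(0,0) p1@ESC p2@(0,2) p3@(3,3) p4@(3,4) -> at (0,2): 1 [p2], cum=1
Step 3: p0@(0,1) p1@ESC p2@ESC p3@(3,4) p4@ESC -> at (0,2): 0 [-], cum=1
Step 4: p0@(0,2) p1@ESC p2@ESC p3@ESC p4@ESC -> at (0,2): 1 [p0], cum=2
Step 5: p0@ESC p1@ESC p2@ESC p3@ESC p4@ESC -> at (0,2): 0 [-], cum=2
Total visits = 2

Answer: 2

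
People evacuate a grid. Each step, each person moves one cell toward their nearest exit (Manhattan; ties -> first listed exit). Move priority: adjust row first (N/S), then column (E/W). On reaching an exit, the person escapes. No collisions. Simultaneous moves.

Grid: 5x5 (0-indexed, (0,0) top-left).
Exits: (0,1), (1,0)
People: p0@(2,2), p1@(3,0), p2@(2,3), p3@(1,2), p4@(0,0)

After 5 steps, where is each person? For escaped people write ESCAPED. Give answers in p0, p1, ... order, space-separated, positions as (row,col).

Step 1: p0:(2,2)->(1,2) | p1:(3,0)->(2,0) | p2:(2,3)->(1,3) | p3:(1,2)->(0,2) | p4:(0,0)->(0,1)->EXIT
Step 2: p0:(1,2)->(0,2) | p1:(2,0)->(1,0)->EXIT | p2:(1,3)->(0,3) | p3:(0,2)->(0,1)->EXIT | p4:escaped
Step 3: p0:(0,2)->(0,1)->EXIT | p1:escaped | p2:(0,3)->(0,2) | p3:escaped | p4:escaped
Step 4: p0:escaped | p1:escaped | p2:(0,2)->(0,1)->EXIT | p3:escaped | p4:escaped

ESCAPED ESCAPED ESCAPED ESCAPED ESCAPED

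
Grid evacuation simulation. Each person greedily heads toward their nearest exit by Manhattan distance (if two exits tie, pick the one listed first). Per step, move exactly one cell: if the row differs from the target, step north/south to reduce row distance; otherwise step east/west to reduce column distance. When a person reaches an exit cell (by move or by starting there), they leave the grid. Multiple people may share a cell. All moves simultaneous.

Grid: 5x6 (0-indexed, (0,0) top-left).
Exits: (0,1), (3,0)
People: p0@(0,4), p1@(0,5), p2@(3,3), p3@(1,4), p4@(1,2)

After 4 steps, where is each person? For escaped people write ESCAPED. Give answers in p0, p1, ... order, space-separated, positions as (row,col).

Step 1: p0:(0,4)->(0,3) | p1:(0,5)->(0,4) | p2:(3,3)->(3,2) | p3:(1,4)->(0,4) | p4:(1,2)->(0,2)
Step 2: p0:(0,3)->(0,2) | p1:(0,4)->(0,3) | p2:(3,2)->(3,1) | p3:(0,4)->(0,3) | p4:(0,2)->(0,1)->EXIT
Step 3: p0:(0,2)->(0,1)->EXIT | p1:(0,3)->(0,2) | p2:(3,1)->(3,0)->EXIT | p3:(0,3)->(0,2) | p4:escaped
Step 4: p0:escaped | p1:(0,2)->(0,1)->EXIT | p2:escaped | p3:(0,2)->(0,1)->EXIT | p4:escaped

ESCAPED ESCAPED ESCAPED ESCAPED ESCAPED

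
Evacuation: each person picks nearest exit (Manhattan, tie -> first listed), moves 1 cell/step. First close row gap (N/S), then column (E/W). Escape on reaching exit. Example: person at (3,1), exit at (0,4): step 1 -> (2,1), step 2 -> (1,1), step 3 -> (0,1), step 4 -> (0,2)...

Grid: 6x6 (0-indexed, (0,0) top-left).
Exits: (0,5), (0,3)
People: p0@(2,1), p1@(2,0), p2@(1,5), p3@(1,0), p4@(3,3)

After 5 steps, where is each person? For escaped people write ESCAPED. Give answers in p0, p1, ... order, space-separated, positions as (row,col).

Step 1: p0:(2,1)->(1,1) | p1:(2,0)->(1,0) | p2:(1,5)->(0,5)->EXIT | p3:(1,0)->(0,0) | p4:(3,3)->(2,3)
Step 2: p0:(1,1)->(0,1) | p1:(1,0)->(0,0) | p2:escaped | p3:(0,0)->(0,1) | p4:(2,3)->(1,3)
Step 3: p0:(0,1)->(0,2) | p1:(0,0)->(0,1) | p2:escaped | p3:(0,1)->(0,2) | p4:(1,3)->(0,3)->EXIT
Step 4: p0:(0,2)->(0,3)->EXIT | p1:(0,1)->(0,2) | p2:escaped | p3:(0,2)->(0,3)->EXIT | p4:escaped
Step 5: p0:escaped | p1:(0,2)->(0,3)->EXIT | p2:escaped | p3:escaped | p4:escaped

ESCAPED ESCAPED ESCAPED ESCAPED ESCAPED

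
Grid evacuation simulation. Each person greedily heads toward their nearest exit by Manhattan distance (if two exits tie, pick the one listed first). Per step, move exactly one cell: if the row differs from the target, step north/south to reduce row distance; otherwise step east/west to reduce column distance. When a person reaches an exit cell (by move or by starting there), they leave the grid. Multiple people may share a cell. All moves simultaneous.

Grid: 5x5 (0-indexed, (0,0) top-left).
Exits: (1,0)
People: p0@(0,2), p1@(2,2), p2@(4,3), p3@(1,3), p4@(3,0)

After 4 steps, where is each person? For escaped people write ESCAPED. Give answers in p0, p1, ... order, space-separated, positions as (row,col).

Step 1: p0:(0,2)->(1,2) | p1:(2,2)->(1,2) | p2:(4,3)->(3,3) | p3:(1,3)->(1,2) | p4:(3,0)->(2,0)
Step 2: p0:(1,2)->(1,1) | p1:(1,2)->(1,1) | p2:(3,3)->(2,3) | p3:(1,2)->(1,1) | p4:(2,0)->(1,0)->EXIT
Step 3: p0:(1,1)->(1,0)->EXIT | p1:(1,1)->(1,0)->EXIT | p2:(2,3)->(1,3) | p3:(1,1)->(1,0)->EXIT | p4:escaped
Step 4: p0:escaped | p1:escaped | p2:(1,3)->(1,2) | p3:escaped | p4:escaped

ESCAPED ESCAPED (1,2) ESCAPED ESCAPED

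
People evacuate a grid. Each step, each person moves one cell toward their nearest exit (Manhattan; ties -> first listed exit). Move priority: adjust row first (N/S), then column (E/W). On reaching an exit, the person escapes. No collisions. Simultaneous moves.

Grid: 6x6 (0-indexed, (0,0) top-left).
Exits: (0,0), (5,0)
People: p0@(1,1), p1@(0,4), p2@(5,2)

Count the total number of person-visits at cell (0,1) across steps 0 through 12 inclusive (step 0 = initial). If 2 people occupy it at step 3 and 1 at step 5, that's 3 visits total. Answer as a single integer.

Answer: 2

Derivation:
Step 0: p0@(1,1) p1@(0,4) p2@(5,2) -> at (0,1): 0 [-], cum=0
Step 1: p0@(0,1) p1@(0,3) p2@(5,1) -> at (0,1): 1 [p0], cum=1
Step 2: p0@ESC p1@(0,2) p2@ESC -> at (0,1): 0 [-], cum=1
Step 3: p0@ESC p1@(0,1) p2@ESC -> at (0,1): 1 [p1], cum=2
Step 4: p0@ESC p1@ESC p2@ESC -> at (0,1): 0 [-], cum=2
Total visits = 2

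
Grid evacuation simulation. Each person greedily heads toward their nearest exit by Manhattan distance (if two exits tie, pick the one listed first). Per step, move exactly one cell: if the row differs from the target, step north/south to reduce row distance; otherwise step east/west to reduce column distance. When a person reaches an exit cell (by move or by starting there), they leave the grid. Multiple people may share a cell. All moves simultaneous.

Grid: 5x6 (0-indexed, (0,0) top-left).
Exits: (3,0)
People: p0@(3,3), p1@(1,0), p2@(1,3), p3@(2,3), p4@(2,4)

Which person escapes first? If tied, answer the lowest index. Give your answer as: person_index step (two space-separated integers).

Answer: 1 2

Derivation:
Step 1: p0:(3,3)->(3,2) | p1:(1,0)->(2,0) | p2:(1,3)->(2,3) | p3:(2,3)->(3,3) | p4:(2,4)->(3,4)
Step 2: p0:(3,2)->(3,1) | p1:(2,0)->(3,0)->EXIT | p2:(2,3)->(3,3) | p3:(3,3)->(3,2) | p4:(3,4)->(3,3)
Step 3: p0:(3,1)->(3,0)->EXIT | p1:escaped | p2:(3,3)->(3,2) | p3:(3,2)->(3,1) | p4:(3,3)->(3,2)
Step 4: p0:escaped | p1:escaped | p2:(3,2)->(3,1) | p3:(3,1)->(3,0)->EXIT | p4:(3,2)->(3,1)
Step 5: p0:escaped | p1:escaped | p2:(3,1)->(3,0)->EXIT | p3:escaped | p4:(3,1)->(3,0)->EXIT
Exit steps: [3, 2, 5, 4, 5]
First to escape: p1 at step 2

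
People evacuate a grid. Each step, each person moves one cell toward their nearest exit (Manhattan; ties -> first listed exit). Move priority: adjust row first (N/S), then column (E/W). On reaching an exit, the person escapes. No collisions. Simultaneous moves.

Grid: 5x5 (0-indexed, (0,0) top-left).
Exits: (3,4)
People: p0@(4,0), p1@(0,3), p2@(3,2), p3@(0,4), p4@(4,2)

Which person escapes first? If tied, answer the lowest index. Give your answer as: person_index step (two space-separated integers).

Step 1: p0:(4,0)->(3,0) | p1:(0,3)->(1,3) | p2:(3,2)->(3,3) | p3:(0,4)->(1,4) | p4:(4,2)->(3,2)
Step 2: p0:(3,0)->(3,1) | p1:(1,3)->(2,3) | p2:(3,3)->(3,4)->EXIT | p3:(1,4)->(2,4) | p4:(3,2)->(3,3)
Step 3: p0:(3,1)->(3,2) | p1:(2,3)->(3,3) | p2:escaped | p3:(2,4)->(3,4)->EXIT | p4:(3,3)->(3,4)->EXIT
Step 4: p0:(3,2)->(3,3) | p1:(3,3)->(3,4)->EXIT | p2:escaped | p3:escaped | p4:escaped
Step 5: p0:(3,3)->(3,4)->EXIT | p1:escaped | p2:escaped | p3:escaped | p4:escaped
Exit steps: [5, 4, 2, 3, 3]
First to escape: p2 at step 2

Answer: 2 2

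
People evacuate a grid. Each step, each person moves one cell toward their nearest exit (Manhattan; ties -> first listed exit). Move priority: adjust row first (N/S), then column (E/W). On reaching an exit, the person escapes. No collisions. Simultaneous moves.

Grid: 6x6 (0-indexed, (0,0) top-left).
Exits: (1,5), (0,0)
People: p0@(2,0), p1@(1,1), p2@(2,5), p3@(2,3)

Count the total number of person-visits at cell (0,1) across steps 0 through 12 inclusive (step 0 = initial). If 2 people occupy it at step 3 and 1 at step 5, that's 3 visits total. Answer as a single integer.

Step 0: p0@(2,0) p1@(1,1) p2@(2,5) p3@(2,3) -> at (0,1): 0 [-], cum=0
Step 1: p0@(1,0) p1@(0,1) p2@ESC p3@(1,3) -> at (0,1): 1 [p1], cum=1
Step 2: p0@ESC p1@ESC p2@ESC p3@(1,4) -> at (0,1): 0 [-], cum=1
Step 3: p0@ESC p1@ESC p2@ESC p3@ESC -> at (0,1): 0 [-], cum=1
Total visits = 1

Answer: 1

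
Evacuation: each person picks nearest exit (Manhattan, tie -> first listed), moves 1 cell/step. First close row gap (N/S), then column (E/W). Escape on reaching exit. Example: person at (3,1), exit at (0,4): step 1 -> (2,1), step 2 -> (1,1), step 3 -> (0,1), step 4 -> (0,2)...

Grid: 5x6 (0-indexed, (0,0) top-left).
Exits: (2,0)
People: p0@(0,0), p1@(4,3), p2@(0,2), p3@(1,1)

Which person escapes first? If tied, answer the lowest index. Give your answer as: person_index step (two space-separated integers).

Step 1: p0:(0,0)->(1,0) | p1:(4,3)->(3,3) | p2:(0,2)->(1,2) | p3:(1,1)->(2,1)
Step 2: p0:(1,0)->(2,0)->EXIT | p1:(3,3)->(2,3) | p2:(1,2)->(2,2) | p3:(2,1)->(2,0)->EXIT
Step 3: p0:escaped | p1:(2,3)->(2,2) | p2:(2,2)->(2,1) | p3:escaped
Step 4: p0:escaped | p1:(2,2)->(2,1) | p2:(2,1)->(2,0)->EXIT | p3:escaped
Step 5: p0:escaped | p1:(2,1)->(2,0)->EXIT | p2:escaped | p3:escaped
Exit steps: [2, 5, 4, 2]
First to escape: p0 at step 2

Answer: 0 2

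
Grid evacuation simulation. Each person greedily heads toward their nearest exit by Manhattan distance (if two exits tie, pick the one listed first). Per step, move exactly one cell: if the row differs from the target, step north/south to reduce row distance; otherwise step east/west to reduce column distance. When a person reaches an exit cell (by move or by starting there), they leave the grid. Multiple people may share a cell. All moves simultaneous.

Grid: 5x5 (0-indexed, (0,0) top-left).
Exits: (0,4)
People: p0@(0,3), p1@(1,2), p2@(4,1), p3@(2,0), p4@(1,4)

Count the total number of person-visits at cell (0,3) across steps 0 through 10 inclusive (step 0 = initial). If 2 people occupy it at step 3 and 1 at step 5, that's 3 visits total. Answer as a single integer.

Step 0: p0@(0,3) p1@(1,2) p2@(4,1) p3@(2,0) p4@(1,4) -> at (0,3): 1 [p0], cum=1
Step 1: p0@ESC p1@(0,2) p2@(3,1) p3@(1,0) p4@ESC -> at (0,3): 0 [-], cum=1
Step 2: p0@ESC p1@(0,3) p2@(2,1) p3@(0,0) p4@ESC -> at (0,3): 1 [p1], cum=2
Step 3: p0@ESC p1@ESC p2@(1,1) p3@(0,1) p4@ESC -> at (0,3): 0 [-], cum=2
Step 4: p0@ESC p1@ESC p2@(0,1) p3@(0,2) p4@ESC -> at (0,3): 0 [-], cum=2
Step 5: p0@ESC p1@ESC p2@(0,2) p3@(0,3) p4@ESC -> at (0,3): 1 [p3], cum=3
Step 6: p0@ESC p1@ESC p2@(0,3) p3@ESC p4@ESC -> at (0,3): 1 [p2], cum=4
Step 7: p0@ESC p1@ESC p2@ESC p3@ESC p4@ESC -> at (0,3): 0 [-], cum=4
Total visits = 4

Answer: 4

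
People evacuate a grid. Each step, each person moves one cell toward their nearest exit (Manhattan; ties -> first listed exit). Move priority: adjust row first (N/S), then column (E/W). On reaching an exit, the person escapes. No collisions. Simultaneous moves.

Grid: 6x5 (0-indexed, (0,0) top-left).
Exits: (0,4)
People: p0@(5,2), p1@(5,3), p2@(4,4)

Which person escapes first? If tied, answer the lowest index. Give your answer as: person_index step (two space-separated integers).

Answer: 2 4

Derivation:
Step 1: p0:(5,2)->(4,2) | p1:(5,3)->(4,3) | p2:(4,4)->(3,4)
Step 2: p0:(4,2)->(3,2) | p1:(4,3)->(3,3) | p2:(3,4)->(2,4)
Step 3: p0:(3,2)->(2,2) | p1:(3,3)->(2,3) | p2:(2,4)->(1,4)
Step 4: p0:(2,2)->(1,2) | p1:(2,3)->(1,3) | p2:(1,4)->(0,4)->EXIT
Step 5: p0:(1,2)->(0,2) | p1:(1,3)->(0,3) | p2:escaped
Step 6: p0:(0,2)->(0,3) | p1:(0,3)->(0,4)->EXIT | p2:escaped
Step 7: p0:(0,3)->(0,4)->EXIT | p1:escaped | p2:escaped
Exit steps: [7, 6, 4]
First to escape: p2 at step 4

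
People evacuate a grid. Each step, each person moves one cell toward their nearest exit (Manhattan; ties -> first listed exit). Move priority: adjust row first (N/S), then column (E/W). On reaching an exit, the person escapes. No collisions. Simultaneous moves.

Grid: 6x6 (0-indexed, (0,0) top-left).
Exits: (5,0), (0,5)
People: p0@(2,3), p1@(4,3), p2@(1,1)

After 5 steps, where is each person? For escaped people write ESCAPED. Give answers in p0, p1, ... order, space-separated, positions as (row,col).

Step 1: p0:(2,3)->(1,3) | p1:(4,3)->(5,3) | p2:(1,1)->(2,1)
Step 2: p0:(1,3)->(0,3) | p1:(5,3)->(5,2) | p2:(2,1)->(3,1)
Step 3: p0:(0,3)->(0,4) | p1:(5,2)->(5,1) | p2:(3,1)->(4,1)
Step 4: p0:(0,4)->(0,5)->EXIT | p1:(5,1)->(5,0)->EXIT | p2:(4,1)->(5,1)
Step 5: p0:escaped | p1:escaped | p2:(5,1)->(5,0)->EXIT

ESCAPED ESCAPED ESCAPED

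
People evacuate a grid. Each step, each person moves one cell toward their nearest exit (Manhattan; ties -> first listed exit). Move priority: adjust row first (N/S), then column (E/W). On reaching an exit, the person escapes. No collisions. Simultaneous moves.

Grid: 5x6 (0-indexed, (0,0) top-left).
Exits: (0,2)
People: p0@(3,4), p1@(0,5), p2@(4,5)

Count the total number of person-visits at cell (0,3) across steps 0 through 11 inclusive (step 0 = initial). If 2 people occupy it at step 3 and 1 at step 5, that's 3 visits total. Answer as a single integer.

Answer: 3

Derivation:
Step 0: p0@(3,4) p1@(0,5) p2@(4,5) -> at (0,3): 0 [-], cum=0
Step 1: p0@(2,4) p1@(0,4) p2@(3,5) -> at (0,3): 0 [-], cum=0
Step 2: p0@(1,4) p1@(0,3) p2@(2,5) -> at (0,3): 1 [p1], cum=1
Step 3: p0@(0,4) p1@ESC p2@(1,5) -> at (0,3): 0 [-], cum=1
Step 4: p0@(0,3) p1@ESC p2@(0,5) -> at (0,3): 1 [p0], cum=2
Step 5: p0@ESC p1@ESC p2@(0,4) -> at (0,3): 0 [-], cum=2
Step 6: p0@ESC p1@ESC p2@(0,3) -> at (0,3): 1 [p2], cum=3
Step 7: p0@ESC p1@ESC p2@ESC -> at (0,3): 0 [-], cum=3
Total visits = 3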